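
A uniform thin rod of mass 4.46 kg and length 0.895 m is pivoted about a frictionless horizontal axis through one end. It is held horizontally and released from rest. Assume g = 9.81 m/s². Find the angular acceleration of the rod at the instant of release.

About the pivot, I = (1/3)ML² = (1/3)(4.46)(0.895)² = 1.191 kg·m².
The weight acts at the center, a distance L/2 = 0.4475 m from the pivot; τ = Mg(L/2) = 19.58 N·m.
α = τ/I = 19.58/1.191 = 16.44 rad/s².
(Equivalently α = (3g/(2L)) = 16.44 rad/s².)

α ≈ 16.4 rad/s²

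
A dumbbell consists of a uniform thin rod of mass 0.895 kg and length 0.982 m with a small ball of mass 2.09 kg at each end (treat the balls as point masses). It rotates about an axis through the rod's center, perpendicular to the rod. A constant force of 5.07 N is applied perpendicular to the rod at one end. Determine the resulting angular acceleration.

I_rod = (1/12)ML² = (1/12)(0.895)(0.982)² = 0.07192 kg·m².
I_balls = 2·m·(L/2)² = 2(2.09)(0.4910)² = 1.008 kg·m².
Total I = 1.080 kg·m².
τ = F·(L/2) = (5.07)(0.491) = 2.489 N·m.
α = τ/I = 2.489/1.080 = 2.306 rad/s².

α ≈ 2.31 rad/s²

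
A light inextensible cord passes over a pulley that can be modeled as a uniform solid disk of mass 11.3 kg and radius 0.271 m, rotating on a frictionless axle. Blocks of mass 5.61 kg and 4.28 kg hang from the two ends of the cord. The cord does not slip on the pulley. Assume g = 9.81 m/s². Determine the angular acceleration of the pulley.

I = ½MR² = (1/2)(11.3)(0.271)² = 0.4149 kg·m².
Heavier block: m₁g − T₁ = m₁a. Lighter block: T₂ − m₂g = m₂a.
Pulley: (T₁ − T₂)R = Iα = I(a/R), so T₁ − T₂ = (I/R²)a = (1/2)M_p a = 5.650·a.
Adding the three: (m₁ − m₂)g = (m₁ + m₂ + 5.650)a, so a = (5.61 − 4.28)(9.81)/(5.61 + 4.28 + 5.650) = 0.8396 m/s².
α = a/R = 0.8396/0.271 = 3.098 rad/s².

α ≈ 3.10 rad/s²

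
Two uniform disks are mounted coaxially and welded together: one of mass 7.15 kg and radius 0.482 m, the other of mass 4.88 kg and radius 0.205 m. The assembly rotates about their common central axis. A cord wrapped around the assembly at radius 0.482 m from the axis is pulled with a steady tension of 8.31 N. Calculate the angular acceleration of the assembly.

α ≈ 4.29 rad/s²

I = ½M₁R₁² + ½M₂R₂² = ½(7.15)(0.482)² + ½(4.88)(0.205)² = 0.9331 kg·m².
τ = F r = (8.31)(0.482) = 4.005 N·m.
α = τ/I = 4.005/0.9331 = 4.293 rad/s².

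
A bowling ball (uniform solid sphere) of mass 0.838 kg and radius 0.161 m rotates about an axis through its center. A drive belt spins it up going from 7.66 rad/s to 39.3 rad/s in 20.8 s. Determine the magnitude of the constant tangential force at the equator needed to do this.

I = (2/5)MR² = (2/5)(0.838)(0.161)² = 0.008689 kg·m².
α = Δω/Δt = (39.3 − 7.66)/20.8 = 1.521 rad/s².
The required torque is τ = Iα = (0.008689)(1.521) = 0.01322 N·m.
A tangential force at the equator gives τ = FR, so F = τ/R = 0.01322/0.161 = 0.08209 N.

F ≈ 0.0821 N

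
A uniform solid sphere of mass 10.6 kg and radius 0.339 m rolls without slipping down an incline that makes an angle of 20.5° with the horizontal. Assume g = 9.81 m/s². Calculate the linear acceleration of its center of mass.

a ≈ 2.45 m/s²

Translation along the incline: Mg sinθ − f = Ma.
Rotation about the center: fR = Iα with I = (2/5)MR². No-slip gives a = αR, so f = (I/R²)a = (2/5)M a.
Substituting: Mg sinθ = (1 + 0.4000)Ma, so a = g sinθ/(1 + 0.4000) = (9.81) sin 20.5° / 1.400 = 2.454 m/s².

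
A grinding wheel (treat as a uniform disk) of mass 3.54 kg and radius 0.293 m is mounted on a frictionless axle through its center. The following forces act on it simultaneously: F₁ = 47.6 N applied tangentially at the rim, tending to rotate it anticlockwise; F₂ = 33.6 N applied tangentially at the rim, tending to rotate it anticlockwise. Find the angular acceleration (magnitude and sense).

α ≈ 157 rad/s², anticlockwise

I = ½MR² = (1/2)(3.54)(0.293)² = 0.1520 kg·m².
Taking anticlockwise as positive: τ₁ = +(47.6)(0.293) = +13.95 N·m; τ₂ = +(33.6)(0.293) = +9.845 N·m.
Net torque τ = 23.79 N·m.
α = τ/I = 23.79/0.1520 = 156.6 rad/s².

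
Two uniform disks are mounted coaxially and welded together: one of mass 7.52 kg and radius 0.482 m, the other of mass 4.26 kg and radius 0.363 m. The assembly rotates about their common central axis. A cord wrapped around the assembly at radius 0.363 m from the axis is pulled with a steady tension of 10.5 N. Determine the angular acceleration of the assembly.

I = ½M₁R₁² + ½M₂R₂² = ½(7.52)(0.482)² + ½(4.26)(0.363)² = 1.154 kg·m².
τ = F r = (10.5)(0.363) = 3.811 N·m.
α = τ/I = 3.811/1.154 = 3.302 rad/s².

α ≈ 3.30 rad/s²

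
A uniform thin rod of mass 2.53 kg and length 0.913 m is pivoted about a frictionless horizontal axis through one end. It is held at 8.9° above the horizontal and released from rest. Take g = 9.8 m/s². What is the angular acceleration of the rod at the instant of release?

About the pivot, I = (1/3)ML² = (1/3)(2.53)(0.913)² = 0.7030 kg·m².
The weight acts at the center, a distance L/2 = 0.4565 m from the pivot; τ = Mg(L/2) cos 8.9° = 11.18 N·m.
α = τ/I = 11.18/0.7030 = 15.91 rad/s².

α ≈ 15.9 rad/s²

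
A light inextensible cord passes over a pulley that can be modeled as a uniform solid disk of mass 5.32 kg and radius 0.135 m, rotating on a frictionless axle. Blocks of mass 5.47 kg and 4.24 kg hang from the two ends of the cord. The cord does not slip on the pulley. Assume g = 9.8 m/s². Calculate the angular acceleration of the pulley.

I = ½MR² = (1/2)(5.32)(0.135)² = 0.04848 kg·m².
Heavier block: m₁g − T₁ = m₁a. Lighter block: T₂ − m₂g = m₂a.
Pulley: (T₁ − T₂)R = Iα = I(a/R), so T₁ − T₂ = (I/R²)a = (1/2)M_p a = 2.660·a.
Adding the three: (m₁ − m₂)g = (m₁ + m₂ + 2.660)a, so a = (5.47 − 4.24)(9.8)/(5.47 + 4.24 + 2.660) = 0.9745 m/s².
α = a/R = 0.9745/0.135 = 7.218 rad/s².

α ≈ 7.22 rad/s²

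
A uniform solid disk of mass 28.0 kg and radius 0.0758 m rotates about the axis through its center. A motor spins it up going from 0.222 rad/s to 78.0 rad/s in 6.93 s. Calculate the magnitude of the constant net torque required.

τ ≈ 0.903 N·m

I = ½MR² = (1/2)(28.0)(0.0758)² = 0.08044 kg·m².
α = Δω/Δt = (78.0 − 0.222)/6.93 = 11.22 rad/s².
τ = Iα = (0.08044)(11.22) = 0.9028 N·m.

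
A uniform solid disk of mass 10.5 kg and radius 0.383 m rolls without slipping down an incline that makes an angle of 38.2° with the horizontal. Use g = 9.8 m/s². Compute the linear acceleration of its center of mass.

a ≈ 4.04 m/s²

Translation along the incline: Mg sinθ − f = Ma.
Rotation about the center: fR = Iα with I = ½MR². No-slip gives a = αR, so f = (I/R²)a = (1/2)M a.
Substituting: Mg sinθ = (1 + 0.5000)Ma, so a = g sinθ/(1 + 0.5000) = (9.8) sin 38.2° / 1.500 = 4.040 m/s².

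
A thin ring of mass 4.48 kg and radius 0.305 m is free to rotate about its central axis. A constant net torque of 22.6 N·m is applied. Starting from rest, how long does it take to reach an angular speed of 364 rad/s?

I = MR² = (4.48)(0.305)² = 0.4168 kg·m².
α = τ/I = 22.6/0.4168 = 54.23 rad/s².
ω = αt ⇒ t = ω/α = 364/54.23 = 6.712 s.

t ≈ 6.71 s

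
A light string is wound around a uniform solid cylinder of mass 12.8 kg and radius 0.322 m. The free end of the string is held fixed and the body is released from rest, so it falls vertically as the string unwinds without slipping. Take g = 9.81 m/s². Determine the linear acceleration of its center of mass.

a ≈ 6.54 m/s²

Translation: Mg − T = Ma. Rotation about the center: TR = Iα with I = ½MR².
With a = αR: T = (I/R²)a = (1/2)M a, so Mg = (1 + 0.5000)Ma.
a = g/(1 + 0.5000) = 9.81/1.500 = 6.540 m/s².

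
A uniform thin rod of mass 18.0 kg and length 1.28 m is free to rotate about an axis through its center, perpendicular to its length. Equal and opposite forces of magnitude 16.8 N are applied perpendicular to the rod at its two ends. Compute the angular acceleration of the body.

I = (1/12)ML² = (1/12)(18.0)(1.28)² = 2.458 kg·m².
The couple gives τ = F·(L/2) + F·(L/2) = F L = (16.8)(1.28) = 21.50 N·m.
Newton's second law for rotation, τ = Iα, gives α = τ/I = 21.50/2.458 = 8.750 rad/s².

α ≈ 8.75 rad/s²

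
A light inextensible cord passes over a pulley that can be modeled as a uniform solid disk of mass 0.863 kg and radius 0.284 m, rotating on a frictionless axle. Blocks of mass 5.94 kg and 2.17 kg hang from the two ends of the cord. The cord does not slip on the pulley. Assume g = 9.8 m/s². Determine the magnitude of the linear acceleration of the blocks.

a ≈ 4.33 m/s²

I = ½MR² = (1/2)(0.863)(0.284)² = 0.03480 kg·m².
Heavier block: m₁g − T₁ = m₁a. Lighter block: T₂ − m₂g = m₂a.
Pulley: (T₁ − T₂)R = Iα = I(a/R), so T₁ − T₂ = (I/R²)a = (1/2)M_p a = 0.4315·a.
Adding the three: (m₁ − m₂)g = (m₁ + m₂ + 0.4315)a, so a = (5.94 − 2.17)(9.8)/(5.94 + 2.17 + 0.4315) = 4.325 m/s².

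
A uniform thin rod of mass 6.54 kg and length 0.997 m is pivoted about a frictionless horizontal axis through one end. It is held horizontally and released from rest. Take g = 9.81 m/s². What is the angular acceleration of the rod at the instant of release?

α ≈ 14.8 rad/s²

About the pivot, I = (1/3)ML² = (1/3)(6.54)(0.997)² = 2.167 kg·m².
The weight acts at the center, a distance L/2 = 0.4985 m from the pivot; τ = Mg(L/2) = 31.98 N·m.
α = τ/I = 31.98/2.167 = 14.76 rad/s².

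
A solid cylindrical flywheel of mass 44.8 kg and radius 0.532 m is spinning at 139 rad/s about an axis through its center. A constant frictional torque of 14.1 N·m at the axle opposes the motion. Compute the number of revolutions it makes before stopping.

I = ½MR² = (1/2)(44.8)(0.532)² = 6.340 kg·m².
The net torque has magnitude 14.1 N·m, opposing ω.
|α| = τ/I = 14.10/6.340 = 2.224 rad/s² (deceleration).
ω² = ω₀² − 2|α|θ with ω = 0 ⇒ θ = ω₀²/(2|α|) = 4344 rad = 691.3 rev.

≈ 691 revolutions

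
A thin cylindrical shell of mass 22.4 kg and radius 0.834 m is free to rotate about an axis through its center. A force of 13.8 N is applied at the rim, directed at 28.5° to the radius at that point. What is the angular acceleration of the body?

α ≈ 0.352 rad/s²

I = MR² = (22.4)(0.834)² = 15.58 kg·m².
Only the tangential component produces torque: τ = F R sinθ = (13.8)(0.834) sin 28.5° = 5.492 N·m.
From τ = Iα: α = 5.492/15.58 = 0.3525 rad/s².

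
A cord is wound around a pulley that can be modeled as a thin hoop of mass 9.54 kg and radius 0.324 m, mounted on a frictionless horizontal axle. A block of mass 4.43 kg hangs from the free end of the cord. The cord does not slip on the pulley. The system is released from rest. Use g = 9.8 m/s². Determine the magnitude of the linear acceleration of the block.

I = MR² = (9.54)(0.324)² = 1.001 kg·m².
Block: mg − T = ma. Pulley: TR = Iα. No-slip: a = αR, so T = (I/R²)a = 9.540·a.
Then mg = (m + 9.540)a, so a = (4.43)(9.8)/(4.43 + 9.540) = 3.108 m/s².

a ≈ 3.11 m/s²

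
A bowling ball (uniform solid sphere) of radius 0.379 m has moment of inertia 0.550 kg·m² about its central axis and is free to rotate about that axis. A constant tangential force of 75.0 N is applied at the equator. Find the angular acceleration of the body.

τ = F R = (75.0)(0.379) = 28.43 N·m.
From τ = Iα: α = 28.43/0.5500 = 51.68 rad/s².

α ≈ 51.7 rad/s²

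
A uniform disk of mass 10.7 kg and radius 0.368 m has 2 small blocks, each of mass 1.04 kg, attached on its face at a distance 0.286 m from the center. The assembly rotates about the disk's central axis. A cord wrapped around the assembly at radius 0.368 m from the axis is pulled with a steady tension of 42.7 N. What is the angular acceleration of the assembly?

α ≈ 17.6 rad/s²

I_disk = ½MR² = ½(10.7)(0.368)² = 0.7245 kg·m².
I_blocks = 2·m·r² = 2(1.04)(0.286)² = 0.1701 kg·m².
Total I = 0.8947 kg·m².
τ = F r = (42.7)(0.368) = 15.71 N·m.
α = τ/I = 15.71/0.8947 = 17.56 rad/s².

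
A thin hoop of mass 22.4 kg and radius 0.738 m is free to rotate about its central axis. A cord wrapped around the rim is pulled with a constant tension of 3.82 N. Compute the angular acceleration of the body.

α ≈ 0.231 rad/s²

I = MR² = (22.4)(0.738)² = 12.20 kg·m².
τ = F R = (3.82)(0.738) = 2.819 N·m.
Newton's second law for rotation, τ = Iα, gives α = τ/I = 2.819/12.20 = 0.2311 rad/s².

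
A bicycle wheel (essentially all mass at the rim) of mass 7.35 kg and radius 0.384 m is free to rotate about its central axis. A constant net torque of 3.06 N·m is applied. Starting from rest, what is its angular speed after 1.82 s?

I = MR² = (7.35)(0.384)² = 1.084 kg·m².
α = τ/I = 3.06/1.084 = 2.823 rad/s².
ω = ω₀ + αt = 0 + (2.823)(1.82) = 5.139 rad/s.

ω ≈ 5.14 rad/s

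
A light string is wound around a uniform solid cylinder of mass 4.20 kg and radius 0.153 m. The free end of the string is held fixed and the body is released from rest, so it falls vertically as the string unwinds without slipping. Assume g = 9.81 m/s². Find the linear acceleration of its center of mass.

Translation: Mg − T = Ma. Rotation about the center: TR = Iα with I = ½MR².
With a = αR: T = (I/R²)a = (1/2)M a, so Mg = (1 + 0.5000)Ma.
a = g/(1 + 0.5000) = 9.81/1.500 = 6.540 m/s².

a ≈ 6.54 m/s²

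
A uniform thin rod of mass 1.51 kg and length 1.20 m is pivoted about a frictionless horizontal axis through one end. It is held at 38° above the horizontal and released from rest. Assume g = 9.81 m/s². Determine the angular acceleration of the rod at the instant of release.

About the pivot, I = (1/3)ML² = (1/3)(1.51)(1.20)² = 0.7248 kg·m².
The weight acts at the center, a distance L/2 = 0.6000 m from the pivot; τ = Mg(L/2) cos 38° = 7.004 N·m.
α = τ/I = 7.004/0.7248 = 9.663 rad/s².
(Equivalently α = (3g/(2L)) cos 38° = 9.663 rad/s².)

α ≈ 9.66 rad/s²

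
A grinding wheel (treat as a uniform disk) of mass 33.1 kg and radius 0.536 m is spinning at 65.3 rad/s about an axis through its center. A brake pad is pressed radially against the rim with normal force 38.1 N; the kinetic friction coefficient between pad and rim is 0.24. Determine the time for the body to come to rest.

I = ½MR² = (1/2)(33.1)(0.536)² = 4.755 kg·m².
Friction force f = μN = (0.24)(38.1) = 9.144 N at the rim; torque magnitude τ = fR = 4.901 N·m, opposing ω.
|α| = τ/I = 4.901/4.755 = 1.031 rad/s² (deceleration).
0 = ω₀ − |α|t ⇒ t = ω₀/|α| = 65.3/1.031 = 63.35 s.

t ≈ 63.3 s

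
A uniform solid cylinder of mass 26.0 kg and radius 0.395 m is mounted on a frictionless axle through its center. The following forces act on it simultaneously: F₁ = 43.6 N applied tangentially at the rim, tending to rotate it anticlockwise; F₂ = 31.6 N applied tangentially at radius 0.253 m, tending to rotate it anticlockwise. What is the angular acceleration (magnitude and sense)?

α ≈ 12.4 rad/s², anticlockwise

I = ½MR² = (1/2)(26.0)(0.395)² = 2.028 kg·m².
Taking anticlockwise as positive: τ₁ = +(43.6)(0.395) = +17.22 N·m; τ₂ = +(31.6)(0.253) = +7.995 N·m.
Net torque τ = 25.22 N·m.
α = τ/I = 25.22/2.028 = 12.43 rad/s².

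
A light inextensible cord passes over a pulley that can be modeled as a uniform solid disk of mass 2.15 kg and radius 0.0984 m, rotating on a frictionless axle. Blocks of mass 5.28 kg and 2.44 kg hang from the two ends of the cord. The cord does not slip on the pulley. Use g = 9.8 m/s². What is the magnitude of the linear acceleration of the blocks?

a ≈ 3.16 m/s²

I = ½MR² = (1/2)(2.15)(0.0984)² = 0.01041 kg·m².
Heavier block: m₁g − T₁ = m₁a. Lighter block: T₂ − m₂g = m₂a.
Pulley: (T₁ − T₂)R = Iα = I(a/R), so T₁ − T₂ = (I/R²)a = (1/2)M_p a = 1.075·a.
Adding the three: (m₁ − m₂)g = (m₁ + m₂ + 1.075)a, so a = (5.28 − 2.44)(9.8)/(5.28 + 2.44 + 1.075) = 3.165 m/s².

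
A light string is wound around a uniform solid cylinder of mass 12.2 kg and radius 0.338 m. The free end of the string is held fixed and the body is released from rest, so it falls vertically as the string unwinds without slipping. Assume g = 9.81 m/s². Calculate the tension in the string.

T ≈ 39.9 N

Translation: Mg − T = Ma. Rotation about the center: TR = Iα with I = ½MR².
With a = αR: T = (I/R²)a = (1/2)M a, so Mg = (1 + 0.5000)Ma.
a = g/(1 + 0.5000) = 9.81/1.500 = 6.540 m/s².
T = 0.5000·M·a = (0.5000)(12.2)(6.540) = 39.89 N.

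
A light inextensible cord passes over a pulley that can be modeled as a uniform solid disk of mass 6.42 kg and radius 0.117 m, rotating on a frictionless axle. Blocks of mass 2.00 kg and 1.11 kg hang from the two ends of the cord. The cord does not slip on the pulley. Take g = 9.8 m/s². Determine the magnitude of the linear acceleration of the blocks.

I = ½MR² = (1/2)(6.42)(0.117)² = 0.04394 kg·m².
Heavier block: m₁g − T₁ = m₁a. Lighter block: T₂ − m₂g = m₂a.
Pulley: (T₁ − T₂)R = Iα = I(a/R), so T₁ − T₂ = (I/R²)a = (1/2)M_p a = 3.210·a.
Adding the three: (m₁ − m₂)g = (m₁ + m₂ + 3.210)a, so a = (2.00 − 1.11)(9.8)/(2.00 + 1.11 + 3.210) = 1.380 m/s².

a ≈ 1.38 m/s²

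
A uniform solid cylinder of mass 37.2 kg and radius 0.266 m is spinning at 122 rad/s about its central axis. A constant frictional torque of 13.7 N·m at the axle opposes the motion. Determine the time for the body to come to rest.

I = ½MR² = (1/2)(37.2)(0.266)² = 1.316 kg·m².
The net torque has magnitude 13.7 N·m, opposing ω.
|α| = τ/I = 13.70/1.316 = 10.41 rad/s² (deceleration).
0 = ω₀ − |α|t ⇒ t = ω₀/|α| = 122/10.41 = 11.72 s.

t ≈ 11.7 s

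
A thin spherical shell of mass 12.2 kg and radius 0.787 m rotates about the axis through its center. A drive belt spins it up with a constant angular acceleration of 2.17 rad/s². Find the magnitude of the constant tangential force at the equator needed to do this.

I = (2/3)MR² = (2/3)(12.2)(0.787)² = 5.038 kg·m².
The required torque is τ = Iα = (5.038)(2.170) = 10.93 N·m.
A tangential force at the equator gives τ = FR, so F = τ/R = 10.93/0.787 = 13.89 N.

F ≈ 13.9 N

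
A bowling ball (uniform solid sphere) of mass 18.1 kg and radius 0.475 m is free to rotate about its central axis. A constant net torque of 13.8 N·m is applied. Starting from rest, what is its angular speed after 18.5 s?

ω ≈ 156 rad/s

I = (2/5)MR² = (2/5)(18.1)(0.475)² = 1.634 kg·m².
α = τ/I = 13.8/1.634 = 8.448 rad/s².
ω = ω₀ + αt = 0 + (8.448)(18.5) = 156.3 rad/s.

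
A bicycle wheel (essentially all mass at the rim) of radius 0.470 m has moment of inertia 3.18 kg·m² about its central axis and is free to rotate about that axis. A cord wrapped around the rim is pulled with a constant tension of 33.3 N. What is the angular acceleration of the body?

τ = F R = (33.3)(0.470) = 15.65 N·m.
From τ = Iα: α = 15.65/3.180 = 4.922 rad/s².

α ≈ 4.92 rad/s²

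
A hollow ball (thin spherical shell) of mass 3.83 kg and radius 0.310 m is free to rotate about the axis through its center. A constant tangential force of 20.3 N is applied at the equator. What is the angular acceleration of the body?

I = (2/3)MR² = (2/3)(3.83)(0.310)² = 0.2454 kg·m².
τ = F R = (20.3)(0.310) = 6.293 N·m.
From τ = Iα: α = 6.293/0.2454 = 25.65 rad/s².

α ≈ 25.6 rad/s²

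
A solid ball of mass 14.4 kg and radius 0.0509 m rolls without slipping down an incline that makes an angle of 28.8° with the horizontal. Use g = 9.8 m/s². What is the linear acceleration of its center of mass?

a ≈ 3.37 m/s²

Translation along the incline: Mg sinθ − f = Ma.
Rotation about the center: fR = Iα with I = (2/5)MR². No-slip gives a = αR, so f = (I/R²)a = (2/5)M a.
Substituting: Mg sinθ = (1 + 0.4000)Ma, so a = g sinθ/(1 + 0.4000) = (9.8) sin 28.8° / 1.400 = 3.372 m/s².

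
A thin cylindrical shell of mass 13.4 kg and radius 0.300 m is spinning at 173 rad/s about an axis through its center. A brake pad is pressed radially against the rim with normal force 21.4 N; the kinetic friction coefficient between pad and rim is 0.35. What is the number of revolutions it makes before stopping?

≈ 1280 revolutions

I = MR² = (13.4)(0.300)² = 1.206 kg·m².
Friction force f = μN = (0.35)(21.4) = 7.490 N at the rim; torque magnitude τ = fR = 2.247 N·m, opposing ω.
|α| = τ/I = 2.247/1.206 = 1.863 rad/s² (deceleration).
ω² = ω₀² − 2|α|θ with ω = 0 ⇒ θ = ω₀²/(2|α|) = 8032 rad = 1278 rev.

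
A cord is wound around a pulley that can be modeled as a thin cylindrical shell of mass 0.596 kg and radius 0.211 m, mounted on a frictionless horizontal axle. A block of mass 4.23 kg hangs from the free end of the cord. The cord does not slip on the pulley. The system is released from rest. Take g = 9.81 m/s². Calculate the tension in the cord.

T ≈ 5.12 N

I = MR² = (0.596)(0.211)² = 0.02653 kg·m².
Block: mg − T = ma. Pulley: TR = Iα. No-slip: a = αR, so T = (I/R²)a = 0.5960·a.
Then mg = (m + 0.5960)a, so a = (4.23)(9.81)/(4.23 + 0.5960) = 8.598 m/s².
T = 0.5960·a = 5.125 N.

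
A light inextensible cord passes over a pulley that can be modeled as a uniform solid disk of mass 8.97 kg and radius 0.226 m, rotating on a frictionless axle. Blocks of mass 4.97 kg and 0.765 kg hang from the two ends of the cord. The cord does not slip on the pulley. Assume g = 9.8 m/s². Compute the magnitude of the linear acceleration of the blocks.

a ≈ 4.03 m/s²

I = ½MR² = (1/2)(8.97)(0.226)² = 0.2291 kg·m².
Heavier block: m₁g − T₁ = m₁a. Lighter block: T₂ − m₂g = m₂a.
Pulley: (T₁ − T₂)R = Iα = I(a/R), so T₁ − T₂ = (I/R²)a = (1/2)M_p a = 4.485·a.
Adding the three: (m₁ − m₂)g = (m₁ + m₂ + 4.485)a, so a = (4.97 − 0.765)(9.8)/(4.97 + 0.765 + 4.485) = 4.032 m/s².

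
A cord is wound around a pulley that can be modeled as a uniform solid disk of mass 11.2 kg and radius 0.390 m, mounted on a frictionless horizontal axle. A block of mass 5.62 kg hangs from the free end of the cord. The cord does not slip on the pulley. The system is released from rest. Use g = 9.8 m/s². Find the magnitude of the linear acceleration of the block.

I = ½MR² = (1/2)(11.2)(0.390)² = 0.8518 kg·m².
Block: mg − T = ma. Pulley: TR = Iα. No-slip: a = αR, so T = (I/R²)a = 5.600·a.
Then mg = (m + 5.600)a, so a = (5.62)(9.8)/(5.62 + 5.600) = 4.909 m/s².

a ≈ 4.91 m/s²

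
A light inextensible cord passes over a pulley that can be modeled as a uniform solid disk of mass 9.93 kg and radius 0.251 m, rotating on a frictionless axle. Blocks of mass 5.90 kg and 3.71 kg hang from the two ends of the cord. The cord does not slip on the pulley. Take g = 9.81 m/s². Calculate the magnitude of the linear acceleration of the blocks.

I = ½MR² = (1/2)(9.93)(0.251)² = 0.3128 kg·m².
Heavier block: m₁g − T₁ = m₁a. Lighter block: T₂ − m₂g = m₂a.
Pulley: (T₁ − T₂)R = Iα = I(a/R), so T₁ − T₂ = (I/R²)a = (1/2)M_p a = 4.965·a.
Adding the three: (m₁ − m₂)g = (m₁ + m₂ + 4.965)a, so a = (5.90 − 3.71)(9.81)/(5.90 + 3.71 + 4.965) = 1.474 m/s².

a ≈ 1.47 m/s²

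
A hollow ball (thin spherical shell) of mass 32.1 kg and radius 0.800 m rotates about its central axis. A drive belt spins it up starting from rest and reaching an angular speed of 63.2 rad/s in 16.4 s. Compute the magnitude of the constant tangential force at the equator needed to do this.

I = (2/3)MR² = (2/3)(32.1)(0.800)² = 13.70 kg·m².
α = Δω/Δt = (63.2 − 0)/16.4 = 3.854 rad/s².
The required torque is τ = Iα = (13.70)(3.854) = 52.78 N·m.
A tangential force at the equator gives τ = FR, so F = τ/R = 52.78/0.800 = 65.97 N.

F ≈ 66.0 N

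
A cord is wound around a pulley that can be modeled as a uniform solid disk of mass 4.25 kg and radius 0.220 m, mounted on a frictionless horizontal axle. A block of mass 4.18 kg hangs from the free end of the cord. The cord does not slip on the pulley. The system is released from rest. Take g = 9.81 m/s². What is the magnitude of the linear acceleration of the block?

I = ½MR² = (1/2)(4.25)(0.220)² = 0.1029 kg·m².
Block: mg − T = ma. Pulley: TR = Iα. No-slip: a = αR, so T = (I/R²)a = 2.125·a.
Then mg = (m + 2.125)a, so a = (4.18)(9.81)/(4.18 + 2.125) = 6.504 m/s².

a ≈ 6.50 m/s²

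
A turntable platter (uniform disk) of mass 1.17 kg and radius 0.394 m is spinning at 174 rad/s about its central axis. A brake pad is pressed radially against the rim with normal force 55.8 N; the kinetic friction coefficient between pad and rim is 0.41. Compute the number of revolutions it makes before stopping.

≈ 24.3 revolutions

I = ½MR² = (1/2)(1.17)(0.394)² = 0.09081 kg·m².
Friction force f = μN = (0.41)(55.8) = 22.88 N at the rim; torque magnitude τ = fR = 9.014 N·m, opposing ω.
|α| = τ/I = 9.014/0.09081 = 99.26 rad/s² (deceleration).
ω² = ω₀² − 2|α|θ with ω = 0 ⇒ θ = ω₀²/(2|α|) = 152.5 rad = 24.27 rev.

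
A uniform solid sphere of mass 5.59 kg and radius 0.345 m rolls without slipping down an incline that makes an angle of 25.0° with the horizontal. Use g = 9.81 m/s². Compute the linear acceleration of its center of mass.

Translation along the incline: Mg sinθ − f = Ma.
Rotation about the center: fR = Iα with I = (2/5)MR². No-slip gives a = αR, so f = (I/R²)a = (2/5)M a.
Substituting: Mg sinθ = (1 + 0.4000)Ma, so a = g sinθ/(1 + 0.4000) = (9.81) sin 25.0° / 1.400 = 2.961 m/s².

a ≈ 2.96 m/s²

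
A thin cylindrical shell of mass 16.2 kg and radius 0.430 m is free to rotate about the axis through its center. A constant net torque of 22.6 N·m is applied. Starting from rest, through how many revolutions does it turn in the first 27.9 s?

I = MR² = (16.2)(0.430)² = 2.995 kg·m².
α = τ/I = 22.6/2.995 = 7.545 rad/s².
θ = ½αt² = ½(7.545)(27.9)² = 2937 rad.
Revolutions = θ/(2π) = 467.4.

≈ 467 revolutions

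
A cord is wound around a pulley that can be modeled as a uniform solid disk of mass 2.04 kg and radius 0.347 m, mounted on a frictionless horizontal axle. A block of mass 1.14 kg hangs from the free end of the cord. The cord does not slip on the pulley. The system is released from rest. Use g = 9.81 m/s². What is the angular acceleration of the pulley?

α ≈ 14.9 rad/s²

I = ½MR² = (1/2)(2.04)(0.347)² = 0.1228 kg·m².
Block: mg − T = ma. Pulley: TR = Iα. No-slip: a = αR, so T = (I/R²)a = 1.020·a.
Then mg = (m + 1.020)a, so a = (1.14)(9.81)/(1.14 + 1.020) = 5.177 m/s².
α = a/R = 5.177/0.347 = 14.92 rad/s².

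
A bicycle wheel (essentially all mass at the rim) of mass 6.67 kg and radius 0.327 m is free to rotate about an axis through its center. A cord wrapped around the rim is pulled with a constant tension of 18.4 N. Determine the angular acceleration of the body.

α ≈ 8.44 rad/s²

I = MR² = (6.67)(0.327)² = 0.7132 kg·m².
τ = F R = (18.4)(0.327) = 6.017 N·m.
From τ = Iα: α = 6.017/0.7132 = 8.436 rad/s².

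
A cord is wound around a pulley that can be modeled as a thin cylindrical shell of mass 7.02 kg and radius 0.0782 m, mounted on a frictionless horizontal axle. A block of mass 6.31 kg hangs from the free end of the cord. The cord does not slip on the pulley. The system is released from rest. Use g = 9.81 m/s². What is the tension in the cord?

I = MR² = (7.02)(0.0782)² = 0.04293 kg·m².
Block: mg − T = ma. Pulley: TR = Iα. No-slip: a = αR, so T = (I/R²)a = 7.020·a.
Then mg = (m + 7.020)a, so a = (6.31)(9.81)/(6.31 + 7.020) = 4.644 m/s².
T = 7.020·a = 32.60 N.

T ≈ 32.6 N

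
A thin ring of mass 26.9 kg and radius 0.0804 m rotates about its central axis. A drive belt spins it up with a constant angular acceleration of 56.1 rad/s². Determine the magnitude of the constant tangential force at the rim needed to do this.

I = MR² = (26.9)(0.0804)² = 0.1739 kg·m².
The required torque is τ = Iα = (0.1739)(56.10) = 9.755 N·m.
A tangential force at the rim gives τ = FR, so F = τ/R = 9.755/0.0804 = 121.3 N.

F ≈ 121 N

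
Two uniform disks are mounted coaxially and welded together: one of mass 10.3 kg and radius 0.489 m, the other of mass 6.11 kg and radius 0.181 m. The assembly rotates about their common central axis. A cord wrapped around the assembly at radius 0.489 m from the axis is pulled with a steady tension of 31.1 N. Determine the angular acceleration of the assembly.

α ≈ 11.4 rad/s²

I = ½M₁R₁² + ½M₂R₂² = ½(10.3)(0.489)² + ½(6.11)(0.181)² = 1.332 kg·m².
τ = F r = (31.1)(0.489) = 15.21 N·m.
α = τ/I = 15.21/1.332 = 11.42 rad/s².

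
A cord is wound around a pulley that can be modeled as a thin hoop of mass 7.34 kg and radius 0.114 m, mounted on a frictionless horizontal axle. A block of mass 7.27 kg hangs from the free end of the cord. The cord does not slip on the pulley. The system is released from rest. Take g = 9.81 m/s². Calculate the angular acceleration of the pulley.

I = MR² = (7.34)(0.114)² = 0.09539 kg·m².
Block: mg − T = ma. Pulley: TR = Iα. No-slip: a = αR, so T = (I/R²)a = 7.340·a.
Then mg = (m + 7.340)a, so a = (7.27)(9.81)/(7.27 + 7.340) = 4.881 m/s².
α = a/R = 4.881/0.114 = 42.82 rad/s².

α ≈ 42.8 rad/s²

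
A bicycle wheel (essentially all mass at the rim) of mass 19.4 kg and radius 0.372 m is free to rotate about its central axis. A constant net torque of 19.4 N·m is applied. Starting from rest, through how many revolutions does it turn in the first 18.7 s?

≈ 201 revolutions

I = MR² = (19.4)(0.372)² = 2.685 kg·m².
α = τ/I = 19.4/2.685 = 7.226 rad/s².
θ = ½αt² = ½(7.226)(18.7)² = 1263 rad.
Revolutions = θ/(2π) = 201.1.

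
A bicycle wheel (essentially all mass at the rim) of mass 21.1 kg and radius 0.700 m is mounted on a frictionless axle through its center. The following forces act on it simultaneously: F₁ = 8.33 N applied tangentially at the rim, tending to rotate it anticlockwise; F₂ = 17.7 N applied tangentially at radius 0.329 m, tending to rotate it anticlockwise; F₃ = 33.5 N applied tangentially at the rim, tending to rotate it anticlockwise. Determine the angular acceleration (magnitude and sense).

I = MR² = (21.1)(0.700)² = 10.34 kg·m².
Taking anticlockwise as positive: τ₁ = +(8.33)(0.700) = +5.831 N·m; τ₂ = +(17.7)(0.329) = +5.823 N·m; τ₃ = +(33.5)(0.700) = +23.45 N·m.
Net torque τ = 35.10 N·m.
α = τ/I = 35.10/10.34 = 3.395 rad/s².

α ≈ 3.40 rad/s², anticlockwise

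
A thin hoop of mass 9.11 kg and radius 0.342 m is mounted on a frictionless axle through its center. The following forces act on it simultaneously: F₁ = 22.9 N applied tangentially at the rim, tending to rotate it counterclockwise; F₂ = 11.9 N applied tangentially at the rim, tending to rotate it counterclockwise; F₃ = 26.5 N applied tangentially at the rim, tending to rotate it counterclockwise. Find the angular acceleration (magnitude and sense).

α ≈ 19.7 rad/s², counterclockwise

I = MR² = (9.11)(0.342)² = 1.066 kg·m².
Taking counterclockwise as positive: τ₁ = +(22.9)(0.342) = +7.832 N·m; τ₂ = +(11.9)(0.342) = +4.070 N·m; τ₃ = +(26.5)(0.342) = +9.063 N·m.
Net torque τ = 20.96 N·m.
α = τ/I = 20.96/1.066 = 19.68 rad/s².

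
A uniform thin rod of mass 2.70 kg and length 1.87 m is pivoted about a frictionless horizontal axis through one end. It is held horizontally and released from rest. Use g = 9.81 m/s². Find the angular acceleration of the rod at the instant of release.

α ≈ 7.87 rad/s²

About the pivot, I = (1/3)ML² = (1/3)(2.70)(1.87)² = 3.147 kg·m².
The weight acts at the center, a distance L/2 = 0.9350 m from the pivot; τ = Mg(L/2) = 24.77 N·m.
α = τ/I = 24.77/3.147 = 7.869 rad/s².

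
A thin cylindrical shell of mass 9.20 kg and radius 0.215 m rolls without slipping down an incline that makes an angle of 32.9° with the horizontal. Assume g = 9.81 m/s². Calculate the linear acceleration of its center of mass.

Translation along the incline: Mg sinθ − f = Ma.
Rotation about the center: fR = Iα with I = MR². No-slip gives a = αR, so f = (I/R²)a = M a.
Substituting: Mg sinθ = (1 + 1.000)Ma, so a = g sinθ/(1 + 1.000) = (9.81) sin 32.9° / 2.000 = 2.664 m/s².

a ≈ 2.66 m/s²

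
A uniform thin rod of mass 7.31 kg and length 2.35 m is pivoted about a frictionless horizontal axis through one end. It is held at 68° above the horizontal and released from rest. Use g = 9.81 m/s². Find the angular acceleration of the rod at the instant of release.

α ≈ 2.35 rad/s²

About the pivot, I = (1/3)ML² = (1/3)(7.31)(2.35)² = 13.46 kg·m².
The weight acts at the center, a distance L/2 = 1.175 m from the pivot; τ = Mg(L/2) cos 68° = 31.56 N·m.
α = τ/I = 31.56/13.46 = 2.346 rad/s².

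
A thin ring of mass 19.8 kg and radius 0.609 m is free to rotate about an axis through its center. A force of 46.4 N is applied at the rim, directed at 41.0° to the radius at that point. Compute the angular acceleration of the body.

α ≈ 2.52 rad/s²

I = MR² = (19.8)(0.609)² = 7.343 kg·m².
Only the tangential component produces torque: τ = F R sinθ = (46.4)(0.609) sin 41.0° = 18.54 N·m.
From τ = Iα: α = 18.54/7.343 = 2.525 rad/s².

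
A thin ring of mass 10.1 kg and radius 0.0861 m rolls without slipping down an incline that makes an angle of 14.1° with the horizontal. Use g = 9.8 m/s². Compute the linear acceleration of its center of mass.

Translation along the incline: Mg sinθ − f = Ma.
Rotation about the center: fR = Iα with I = MR². No-slip gives a = αR, so f = (I/R²)a = M a.
Substituting: Mg sinθ = (1 + 1.000)Ma, so a = g sinθ/(1 + 1.000) = (9.8) sin 14.1° / 2.000 = 1.194 m/s².

a ≈ 1.19 m/s²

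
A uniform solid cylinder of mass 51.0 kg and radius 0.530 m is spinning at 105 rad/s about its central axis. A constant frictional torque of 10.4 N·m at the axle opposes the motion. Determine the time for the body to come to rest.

t ≈ 72.3 s

I = ½MR² = (1/2)(51.0)(0.530)² = 7.163 kg·m².
The net torque has magnitude 10.4 N·m, opposing ω.
|α| = τ/I = 10.40/7.163 = 1.452 rad/s² (deceleration).
0 = ω₀ − |α|t ⇒ t = ω₀/|α| = 105/1.452 = 72.32 s.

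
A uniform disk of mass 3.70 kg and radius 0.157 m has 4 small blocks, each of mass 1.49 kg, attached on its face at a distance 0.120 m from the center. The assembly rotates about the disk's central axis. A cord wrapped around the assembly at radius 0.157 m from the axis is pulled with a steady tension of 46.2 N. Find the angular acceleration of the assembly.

α ≈ 55.2 rad/s²

I_disk = ½MR² = ½(3.70)(0.157)² = 0.04560 kg·m².
I_blocks = 4·m·r² = 4(1.49)(0.120)² = 0.08582 kg·m².
Total I = 0.1314 kg·m².
τ = F r = (46.2)(0.157) = 7.253 N·m.
α = τ/I = 7.253/0.1314 = 55.19 rad/s².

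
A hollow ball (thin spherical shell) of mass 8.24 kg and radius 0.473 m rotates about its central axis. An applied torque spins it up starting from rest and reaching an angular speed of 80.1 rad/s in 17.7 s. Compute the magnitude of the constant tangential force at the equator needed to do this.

I = (2/3)MR² = (2/3)(8.24)(0.473)² = 1.229 kg·m².
α = Δω/Δt = (80.1 − 0)/17.7 = 4.525 rad/s².
The required torque is τ = Iα = (1.229)(4.525) = 5.562 N·m.
A tangential force at the equator gives τ = FR, so F = τ/R = 5.562/0.473 = 11.76 N.

F ≈ 11.8 N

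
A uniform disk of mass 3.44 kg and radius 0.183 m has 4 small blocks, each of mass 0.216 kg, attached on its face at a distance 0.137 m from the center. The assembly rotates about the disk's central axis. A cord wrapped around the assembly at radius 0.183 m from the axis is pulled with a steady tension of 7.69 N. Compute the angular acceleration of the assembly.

α ≈ 19.1 rad/s²

I_disk = ½MR² = ½(3.44)(0.183)² = 0.05760 kg·m².
I_blocks = 4·m·r² = 4(0.216)(0.137)² = 0.01622 kg·m².
Total I = 0.07382 kg·m².
τ = F r = (7.69)(0.183) = 1.407 N·m.
α = τ/I = 1.407/0.07382 = 19.06 rad/s².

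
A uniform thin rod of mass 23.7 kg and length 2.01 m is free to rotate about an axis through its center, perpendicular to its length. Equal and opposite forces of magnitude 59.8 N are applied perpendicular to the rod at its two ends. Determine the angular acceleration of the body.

α ≈ 15.1 rad/s²

I = (1/12)ML² = (1/12)(23.7)(2.01)² = 7.979 kg·m².
The couple gives τ = F·(L/2) + F·(L/2) = F L = (59.8)(2.01) = 120.2 N·m.
From τ = Iα: α = 120.2/7.979 = 15.06 rad/s².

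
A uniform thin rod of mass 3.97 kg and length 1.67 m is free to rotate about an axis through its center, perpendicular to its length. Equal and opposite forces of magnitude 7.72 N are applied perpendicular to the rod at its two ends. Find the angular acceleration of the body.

α ≈ 14.0 rad/s²

I = (1/12)ML² = (1/12)(3.97)(1.67)² = 0.9227 kg·m².
The couple gives τ = F·(L/2) + F·(L/2) = F L = (7.72)(1.67) = 12.89 N·m.
From τ = Iα: α = 12.89/0.9227 = 13.97 rad/s².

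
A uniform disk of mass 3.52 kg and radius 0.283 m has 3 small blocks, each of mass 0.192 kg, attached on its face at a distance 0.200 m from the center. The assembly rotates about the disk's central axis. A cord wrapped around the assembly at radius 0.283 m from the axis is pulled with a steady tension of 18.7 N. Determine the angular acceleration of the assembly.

α ≈ 32.3 rad/s²

I_disk = ½MR² = ½(3.52)(0.283)² = 0.1410 kg·m².
I_blocks = 3·m·r² = 3(0.192)(0.200)² = 0.02304 kg·m².
Total I = 0.1640 kg·m².
τ = F r = (18.7)(0.283) = 5.292 N·m.
α = τ/I = 5.292/0.1640 = 32.27 rad/s².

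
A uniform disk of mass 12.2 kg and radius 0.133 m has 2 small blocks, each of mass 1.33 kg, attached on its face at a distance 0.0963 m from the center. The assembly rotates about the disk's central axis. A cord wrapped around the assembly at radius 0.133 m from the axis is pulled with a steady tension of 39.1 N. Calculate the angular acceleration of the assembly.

α ≈ 39.2 rad/s²

I_disk = ½MR² = ½(12.2)(0.133)² = 0.1079 kg·m².
I_blocks = 2·m·r² = 2(1.33)(0.0963)² = 0.02467 kg·m².
Total I = 0.1326 kg·m².
τ = F r = (39.1)(0.133) = 5.200 N·m.
α = τ/I = 5.200/0.1326 = 39.23 rad/s².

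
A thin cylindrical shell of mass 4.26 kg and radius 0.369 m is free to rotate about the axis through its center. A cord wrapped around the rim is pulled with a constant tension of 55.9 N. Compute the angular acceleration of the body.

I = MR² = (4.26)(0.369)² = 0.5800 kg·m².
τ = F R = (55.9)(0.369) = 20.63 N·m.
Newton's second law for rotation, τ = Iα, gives α = τ/I = 20.63/0.5800 = 35.56 rad/s².

α ≈ 35.6 rad/s²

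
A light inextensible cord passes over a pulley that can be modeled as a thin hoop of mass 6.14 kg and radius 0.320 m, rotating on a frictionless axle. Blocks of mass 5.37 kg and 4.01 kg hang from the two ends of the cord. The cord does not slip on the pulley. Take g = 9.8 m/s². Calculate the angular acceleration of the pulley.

α ≈ 2.68 rad/s²

I = MR² = (6.14)(0.320)² = 0.6287 kg·m².
Heavier block: m₁g − T₁ = m₁a. Lighter block: T₂ − m₂g = m₂a.
Pulley: (T₁ − T₂)R = Iα = I(a/R), so T₁ − T₂ = (I/R²)a = 1·M_p a = 6.140·a.
Adding the three: (m₁ − m₂)g = (m₁ + m₂ + 6.140)a, so a = (5.37 − 4.01)(9.8)/(5.37 + 4.01 + 6.140) = 0.8588 m/s².
α = a/R = 0.8588/0.320 = 2.684 rad/s².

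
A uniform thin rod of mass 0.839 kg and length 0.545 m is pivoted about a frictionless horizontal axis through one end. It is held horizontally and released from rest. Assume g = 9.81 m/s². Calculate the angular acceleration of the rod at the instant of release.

About the pivot, I = (1/3)ML² = (1/3)(0.839)(0.545)² = 0.08307 kg·m².
The weight acts at the center, a distance L/2 = 0.2725 m from the pivot; τ = Mg(L/2) = 2.243 N·m.
α = τ/I = 2.243/0.08307 = 27.00 rad/s².

α ≈ 27.0 rad/s²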